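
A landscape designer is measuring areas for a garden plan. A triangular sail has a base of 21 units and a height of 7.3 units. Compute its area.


Shape: triangle
Base b = 21 units, Height h = 7.3 units
Formula: A = (1/2) * b * h
A = 0.5 * 21 * 7.3
A = 0.5 * 153.3
A = 76.65
76.65 units^2


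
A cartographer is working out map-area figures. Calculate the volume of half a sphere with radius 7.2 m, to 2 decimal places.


Shape: hemisphere (half of a sphere)
Radius r = 7.2 m
Formula: V = (1/2) * (4/3) * pi * r^3 = (2/3) * pi * r^3
r^3 = 373.248
(2/3) * 373.248 = 248.832
V = 248.832 * pi
V = 781.73
781.73 m^3


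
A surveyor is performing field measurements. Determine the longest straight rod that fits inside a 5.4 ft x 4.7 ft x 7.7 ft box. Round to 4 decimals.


Shape: rectangular box (space diagonal)
l = 5.4 ft, w = 4.7 ft, h = 7.7 ft
Visualize: the diagonal of the base, then a right triangle with that diagonal and the height.
Formula: d = sqrt(l^2 + w^2 + h^2)
l^2 + w^2 + h^2 = 29.16 + 22.09 + 59.29 = 110.54
d = sqrt(110.54)
d = 10.5138
10.5138 ft


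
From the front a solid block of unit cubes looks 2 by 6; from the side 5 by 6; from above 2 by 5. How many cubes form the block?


Orthographic views of a solid rectangular block:
Front view 2 x 6 -> length = 2, height = 6
Side view 5 x 6 -> width = 5, height = 6 (consistent)
Top view 2 x 5 -> confirms length = 2, width = 5
The block is 2 x 5 x 6.
Total unit cubes = 2 * 5 * 6 = 60
60 unit cubes


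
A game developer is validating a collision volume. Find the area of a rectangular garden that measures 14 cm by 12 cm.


Shape: rectangle
Length l = 14 cm, Width w = 12 cm
Formula: A = l * w
A = 14 * 12
A = 168
168 cm^2


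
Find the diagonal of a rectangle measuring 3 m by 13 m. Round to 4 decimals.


Shape: rectangle (diagonal via Pythagoras)
Sides: 3 m and 13 m
Formula: d = sqrt(l^2 + w^2)
l^2 = 9, w^2 = 169
l^2 + w^2 = 178
d = sqrt(178)
d = 13.3417
13.3417 m


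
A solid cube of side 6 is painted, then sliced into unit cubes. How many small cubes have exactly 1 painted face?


Large cube: 6 x 6 x 6, cut into unit cubes.
n = 6, so n - 2 = 4
Cubes with 1 painted face lie in the interior of each face.
A cube has 6 faces; each contributes (n - 2)^2 = 16 such cubes.
Count = 6 * 16 = 96
96 unit cubes


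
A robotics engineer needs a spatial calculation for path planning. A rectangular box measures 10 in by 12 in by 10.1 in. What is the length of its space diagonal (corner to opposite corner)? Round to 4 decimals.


Shape: rectangular box (space diagonal)
l = 10 in, w = 12 in, h = 10.1 in
Visualize: the diagonal of the base, then a right triangle with that diagonal and the height.
Formula: d = sqrt(l^2 + w^2 + h^2)
l^2 + w^2 + h^2 = 100 + 144 + 102.01 = 346.01
d = sqrt(346.01)
d = 18.6013
18.6013 in


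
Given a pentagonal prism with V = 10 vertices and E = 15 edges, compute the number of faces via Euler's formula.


Polyhedron: pentagonal prism
Euler's formula for convex polyhedra: V - E + F = 2
Given: V = 10 vertices and E = 15 edges
Solve for F:
F = 2 + E - V = 2 + 15 - 10 = 7
7 faces


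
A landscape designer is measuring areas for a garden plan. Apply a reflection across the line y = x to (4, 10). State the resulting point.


Transformation: reflection
Original point: (4, 10)
Rule for reflection over y = x: (x, y) -> (y, x)
Apply: (4, 10) -> (10, 4)
(10, 4)


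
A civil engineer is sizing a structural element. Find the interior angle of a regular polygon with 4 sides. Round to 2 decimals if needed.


Shape: regular square (4 sides)
Formula: interior angle = (n - 2) * 180 / n
(n - 2) = 2
(n - 2) * 180 = 360
angle = 360 / 4
angle = 90
90 degrees


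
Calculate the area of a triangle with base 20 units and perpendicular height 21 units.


Shape: triangle
Base b = 20 units, Height h = 21 units
Formula: A = (1/2) * b * h
A = 0.5 * 20 * 21
A = 0.5 * 420
A = 210
210 units^2


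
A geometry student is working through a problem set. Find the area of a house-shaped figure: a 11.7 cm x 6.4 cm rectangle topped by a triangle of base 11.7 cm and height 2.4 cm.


Composite shape: rectangle + triangle
Rectangle area = 11.7 * 6.4 = 74.88
Triangle area = 0.5 * 11.7 * 2.4 = 14.04
Total = 74.88 + 14.04
Total = 88.92
88.92 cm^2


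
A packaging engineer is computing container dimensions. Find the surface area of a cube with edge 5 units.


Shape: cube
Side s = 5 units
A cube has 6 square faces.
Formula: SA = 6 * s^2
s^2 = 25
SA = 6 * 25
SA = 150
150 units^2


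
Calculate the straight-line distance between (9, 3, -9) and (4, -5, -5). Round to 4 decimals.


3D distance between two points
P1 = (9, 3, -9), P2 = (4, -5, -5)
Formula: d = sqrt((x2-x1)^2 + (y2-y1)^2 + (z2-z1)^2)
dx = 4 - 9 = -5
dy = -5 - 3 = -8
dz = -5 - -9 = 4
dx^2 + dy^2 + dz^2 = 25 + 64 + 16 = 105
d = sqrt(105)
d = 10.247
10.247 units


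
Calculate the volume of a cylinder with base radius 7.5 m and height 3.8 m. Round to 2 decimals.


Shape: cylinder
Radius r = 7.5 m, Height h = 3.8 m
Formula: V = pi * r^2 * h
r^2 = 56.25
V = pi * 56.25 * 3.8
V = 213.75 * pi
V = 671.52
671.52 m^3


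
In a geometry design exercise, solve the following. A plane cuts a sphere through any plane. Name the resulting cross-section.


Solid: sphere
Cutting plane: through any plane
Visualize the intersection of the plane with the solid's surface.
The boundary of the cut region is a circle.
circle


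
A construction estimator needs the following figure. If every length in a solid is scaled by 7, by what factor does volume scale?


Linear scale factor k = 7
Rule: under a linear scaling by k, volumes scale by k^3.
k^3 = 7 * 7 * 7
k^3 = 49 * 7
k^3 = 343
Volume scales by a factor of 343.
343 (dimensionless)


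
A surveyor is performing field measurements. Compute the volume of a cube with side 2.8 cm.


Shape: cube
Side s = 2.8 cm
Formula: V = s^3
V = 2.8 * 2.8 * 2.8
V = 7.84 * 2.8
V = 21.952
21.952 cm^3


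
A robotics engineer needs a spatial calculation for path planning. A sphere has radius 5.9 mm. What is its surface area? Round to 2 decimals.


Shape: sphere
Radius r = 5.9 mm
Formula: SA = 4 * pi * r^2
r^2 = 34.81
SA = 4 * pi * 34.81
SA = 139.24 * pi
SA = 437.44
437.44 mm^2


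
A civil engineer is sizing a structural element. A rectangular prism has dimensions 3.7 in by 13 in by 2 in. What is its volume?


Shape: rectangular prism
l = 3.7 in, w = 13 in, h = 2 in
Formula: V = l * w * h
V = 3.7 * 13 * 2
V = 48.1 * 2
V = 96.2
96.2 in^3


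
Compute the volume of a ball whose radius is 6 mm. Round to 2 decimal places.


Shape: sphere
Radius r = 6 mm
Formula: V = (4/3) * pi * r^3
r^3 = 216
(4/3) * 216 = 288
V = 288 * pi
V = 904.78
904.78 mm^3


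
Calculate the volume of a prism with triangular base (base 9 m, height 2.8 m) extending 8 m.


Shape: triangular prism
Triangle base = 9 m, triangle height = 2.8 m, prism length L = 8 m
Formula: V = (1/2 * b * h_tri) * L
Cross-section area = 0.5 * 9 * 2.8 = 12.6
V = 12.6 * 8
V = 100.8
100.8 m^3


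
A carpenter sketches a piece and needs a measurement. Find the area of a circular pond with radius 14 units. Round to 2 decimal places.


Shape: circle
Radius r = 14 units
Formula: A = pi * r^2
r^2 = 14^2 = 196
A = pi * 196
A = 615.75
615.75 units^2


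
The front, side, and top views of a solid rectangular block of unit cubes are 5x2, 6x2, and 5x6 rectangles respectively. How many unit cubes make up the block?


Orthographic views of a solid rectangular block:
Front view 5 x 2 -> length = 5, height = 2
Side view 6 x 2 -> width = 6, height = 2 (consistent)
Top view 5 x 6 -> confirms length = 5, width = 6
The block is 5 x 6 x 2.
Total unit cubes = 5 * 6 * 2 = 60
60 unit cubes


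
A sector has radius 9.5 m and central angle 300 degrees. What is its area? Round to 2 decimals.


Shape: circular sector
Radius r = 9.5 m, Angle = 300 degrees
Formula: A = (angle/360) * pi * r^2
r^2 = 90.25
Fraction of circle = 300/360
A = (300/360) * pi * 90.25
A = 75.208333 * pi
A = 236.27
236.27 m^2


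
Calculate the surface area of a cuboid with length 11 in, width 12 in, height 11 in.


Shape: rectangular prism
l = 11 in, w = 12 in, h = 11 in
Formula: SA = 2(lw + lh + wh)
lw = 132, lh = 121, wh = 132
lw + lh + wh = 385
SA = 2 * 385
SA = 770
770 in^2


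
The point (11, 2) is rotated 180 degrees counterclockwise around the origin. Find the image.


Transformation: rotation about the origin
Original point: (11, 2)
Rule for 180 deg: (x, y) -> (-x, -y)
Apply: (11, 2) -> (-11, -2)
(-11, -2)


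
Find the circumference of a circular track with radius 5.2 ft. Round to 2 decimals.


Shape: circle
Radius r = 5.2 ft
Formula: C = 2 * pi * r
C = 2 * pi * 5.2
C = 10.4 * pi
C = 32.67
32.67 ft


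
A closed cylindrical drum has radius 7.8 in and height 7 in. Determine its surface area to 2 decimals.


Shape: closed cylinder
Radius r = 7.8 in, Height h = 7 in
Formula: SA = 2*pi*r^2 + 2*pi*r*h = 2*pi*r*(r + h)
r + h = 14.8
2 * r * (r + h) = 2 * 7.8 * 14.8 = 230.88
SA = 230.88 * pi
SA = 725.33
725.33 in^2


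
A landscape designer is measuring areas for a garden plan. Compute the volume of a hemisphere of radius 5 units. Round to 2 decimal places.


Shape: hemisphere (half of a sphere)
Radius r = 5 units
Formula: V = (1/2) * (4/3) * pi * r^3 = (2/3) * pi * r^3
r^3 = 125
(2/3) * 125 = 83.333333
V = 83.333333 * pi
V = 261.8
261.8 units^3


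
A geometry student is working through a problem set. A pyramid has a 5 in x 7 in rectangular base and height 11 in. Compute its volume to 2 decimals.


Shape: rectangular pyramid
Base: 5 in x 7 in, Height h = 11 in
Formula: V = (1/3) * base_area * h
base_area = 5 * 7 = 35
base_area * h = 35 * 11 = 385
V = 385 / 3
V = 128.33
128.33 in^3


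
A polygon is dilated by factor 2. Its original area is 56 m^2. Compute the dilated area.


Linear scale factor k = 2
Original area = 56 m^2
Rule: under a linear scaling by k, areas scale by k^2.
k^2 = 2^2 = 4
New area = 56 * 4
New area = 224
224 m^2


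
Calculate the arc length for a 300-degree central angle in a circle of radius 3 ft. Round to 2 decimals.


Shape: circular arc
Radius r = 3 ft, Angle = 300 degrees
Formula: L = (angle/360) * 2 * pi * r
2 * pi * r = 6 * pi
L = (300/360) * 6 * pi
L = 5 * pi
L = 15.71
15.71 ft


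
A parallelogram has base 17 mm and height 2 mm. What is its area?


Shape: parallelogram
Base b = 17 mm, Height h = 2 mm
Formula: A = b * h
A = 17 * 2
A = 34
34 mm^2


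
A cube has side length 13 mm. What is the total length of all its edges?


Shape: cube
Side s = 13 mm
A cube has 12 edges, all equal.
Formula: total edge length = 12 * s
Total = 12 * 13
Total = 156
156 mm


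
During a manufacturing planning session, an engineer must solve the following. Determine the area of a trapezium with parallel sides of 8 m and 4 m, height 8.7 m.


Shape: trapezoid
Parallel sides a = 8 m, b = 4 m; Height h = 8.7 m
Formula: A = (a + b) * h / 2
a + b = 8 + 4 = 12
A = 12 * 8.7 / 2
A = 104.4 / 2
A = 52.2
52.2 m^2


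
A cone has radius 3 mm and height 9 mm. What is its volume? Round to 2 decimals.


Shape: cone
Radius r = 3 mm, Height h = 9 mm
Formula: V = (1/3) * pi * r^2 * h
r^2 = 9
pi * r^2 * h = pi * 9 * 9 = 81 * pi
V = 81 * pi / 3
V = 84.82
84.82 mm^3


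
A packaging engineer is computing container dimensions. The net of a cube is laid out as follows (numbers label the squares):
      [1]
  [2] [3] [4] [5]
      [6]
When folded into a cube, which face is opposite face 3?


Net: cross layout. Take square 3 as the base (bottom).
Fold the four squares in the horizontal row up around 3: 2 -> left, 4 -> right, 5 wraps to the top.
Fold 1 and 6 up from 3: 1 -> back, 6 -> front.
Opposite pairs are therefore: (1, 6), (2, 4), (3, 5).
Face 3 is opposite face 5.
face 5


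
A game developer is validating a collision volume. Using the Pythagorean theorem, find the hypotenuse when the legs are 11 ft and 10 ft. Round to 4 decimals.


Shape: right triangle
Legs a = 11 ft, b = 10 ft
Formula: c = sqrt(a^2 + b^2)
a^2 = 121, b^2 = 100
a^2 + b^2 = 221
c = sqrt(221)
c = 14.8661
14.8661 ft


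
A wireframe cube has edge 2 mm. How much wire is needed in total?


Shape: cube
Side s = 2 mm
A cube has 12 edges, all equal.
Formula: total edge length = 12 * s
Total = 12 * 2
Total = 24
24 mm


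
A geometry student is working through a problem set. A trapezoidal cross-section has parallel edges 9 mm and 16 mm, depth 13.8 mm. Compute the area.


Shape: trapezoid
Parallel sides a = 9 mm, b = 16 mm; Height h = 13.8 mm
Formula: A = (a + b) * h / 2
a + b = 9 + 16 = 25
A = 25 * 13.8 / 2
A = 345 / 2
A = 172.5
172.5 mm^2


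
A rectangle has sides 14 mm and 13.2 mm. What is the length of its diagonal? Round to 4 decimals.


Shape: rectangle (diagonal via Pythagoras)
Sides: 14 mm and 13.2 mm
Formula: d = sqrt(l^2 + w^2)
l^2 = 196, w^2 = 174.24
l^2 + w^2 = 370.24
d = sqrt(370.24)
d = 19.2416
19.2416 mm


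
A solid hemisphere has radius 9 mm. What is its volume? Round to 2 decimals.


Shape: hemisphere (half of a sphere)
Radius r = 9 mm
Formula: V = (1/2) * (4/3) * pi * r^3 = (2/3) * pi * r^3
r^3 = 729
(2/3) * 729 = 486
V = 486 * pi
V = 1526.81
1526.81 mm^3


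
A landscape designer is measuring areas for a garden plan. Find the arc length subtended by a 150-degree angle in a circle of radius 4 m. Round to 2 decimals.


Shape: circular arc
Radius r = 4 m, Angle = 150 degrees
Formula: L = (angle/360) * 2 * pi * r
2 * pi * r = 8 * pi
L = (150/360) * 8 * pi
L = 3.333333 * pi
L = 10.47
10.47 m


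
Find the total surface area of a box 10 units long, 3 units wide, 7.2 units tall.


Shape: rectangular prism
l = 10 units, w = 3 units, h = 7.2 units
Formula: SA = 2(lw + lh + wh)
lw = 30, lh = 72, wh = 21.6
lw + lh + wh = 123.6
SA = 2 * 123.6
SA = 247.2
247.2 units^2


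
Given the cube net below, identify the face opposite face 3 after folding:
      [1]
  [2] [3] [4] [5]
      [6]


Net: cross layout. Take square 3 as the base (bottom).
Fold the four squares in the horizontal row up around 3: 2 -> left, 4 -> right, 5 wraps to the top.
Fold 1 and 6 up from 3: 1 -> back, 6 -> front.
Opposite pairs are therefore: (1, 6), (2, 4), (3, 5).
Face 3 is opposite face 5.
face 5


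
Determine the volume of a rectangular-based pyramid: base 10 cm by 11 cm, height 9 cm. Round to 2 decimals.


Shape: rectangular pyramid
Base: 10 cm x 11 cm, Height h = 9 cm
Formula: V = (1/3) * base_area * h
base_area = 10 * 11 = 110
base_area * h = 110 * 9 = 990
V = 990 / 3
V = 330
330 cm^3


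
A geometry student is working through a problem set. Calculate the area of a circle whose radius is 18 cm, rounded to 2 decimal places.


Shape: circle
Radius r = 18 cm
Formula: A = pi * r^2
r^2 = 18^2 = 324
A = pi * 324
A = 1017.88
1017.88 cm^2


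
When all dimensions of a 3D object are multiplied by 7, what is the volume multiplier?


Linear scale factor k = 7
Rule: under a linear scaling by k, volumes scale by k^3.
k^3 = 7 * 7 * 7
k^3 = 49 * 7
k^3 = 343
Volume scales by a factor of 343.
343 (dimensionless)


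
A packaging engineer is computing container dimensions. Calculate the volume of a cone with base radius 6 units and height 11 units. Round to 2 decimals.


Shape: cone
Radius r = 6 units, Height h = 11 units
Formula: V = (1/3) * pi * r^2 * h
r^2 = 36
pi * r^2 * h = pi * 36 * 11 = 396 * pi
V = 396 * pi / 3
V = 414.69
414.69 units^3


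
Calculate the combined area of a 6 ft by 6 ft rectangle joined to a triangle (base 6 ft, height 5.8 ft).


Composite shape: rectangle + triangle
Rectangle area = 6 * 6 = 36
Triangle area = 0.5 * 6 * 5.8 = 17.4
Total = 36 + 17.4
Total = 53.4
53.4 ft^2


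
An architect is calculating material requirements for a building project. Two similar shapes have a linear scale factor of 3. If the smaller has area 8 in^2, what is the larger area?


Linear scale factor k = 3
Original area = 8 in^2
Rule: under a linear scaling by k, areas scale by k^2.
k^2 = 3^2 = 9
New area = 8 * 9
New area = 72
72 in^2


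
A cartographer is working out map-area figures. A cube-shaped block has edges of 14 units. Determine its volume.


Shape: cube
Side s = 14 units
Formula: V = s^3
V = 14 * 14 * 14
V = 196 * 14
V = 2744
2744 units^3


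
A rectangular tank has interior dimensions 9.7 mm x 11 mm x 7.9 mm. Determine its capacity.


Shape: rectangular prism
l = 9.7 mm, w = 11 mm, h = 7.9 mm
Formula: V = l * w * h
V = 9.7 * 11 * 7.9
V = 106.7 * 7.9
V = 842.93
842.93 mm^3


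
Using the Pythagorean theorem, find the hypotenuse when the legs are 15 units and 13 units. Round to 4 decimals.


Shape: right triangle
Legs a = 15 units, b = 13 units
Formula: c = sqrt(a^2 + b^2)
a^2 = 225, b^2 = 169
a^2 + b^2 = 394
c = sqrt(394)
c = 19.8494
19.8494 units


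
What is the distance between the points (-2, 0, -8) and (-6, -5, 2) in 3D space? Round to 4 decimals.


3D distance between two points
P1 = (-2, 0, -8), P2 = (-6, -5, 2)
Formula: d = sqrt((x2-x1)^2 + (y2-y1)^2 + (z2-z1)^2)
dx = -6 - -2 = -4
dy = -5 - 0 = -5
dz = 2 - -8 = 10
dx^2 + dy^2 + dz^2 = 16 + 25 + 100 = 141
d = sqrt(141)
d = 11.8743
11.8743 units


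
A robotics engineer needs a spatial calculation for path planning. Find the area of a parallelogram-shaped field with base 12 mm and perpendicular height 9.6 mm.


Shape: parallelogram
Base b = 12 mm, Height h = 9.6 mm
Formula: A = b * h
A = 12 * 9.6
A = 115.2
115.2 mm^2


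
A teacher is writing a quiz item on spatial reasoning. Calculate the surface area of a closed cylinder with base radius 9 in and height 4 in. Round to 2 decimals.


Shape: closed cylinder
Radius r = 9 in, Height h = 4 in
Formula: SA = 2*pi*r^2 + 2*pi*r*h = 2*pi*r*(r + h)
r + h = 13
2 * r * (r + h) = 2 * 9 * 13 = 234
SA = 234 * pi
SA = 735.13
735.13 in^2


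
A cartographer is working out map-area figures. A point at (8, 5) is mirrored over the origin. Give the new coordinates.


Transformation: reflection
Original point: (8, 5)
Rule for reflection through the origin: (x, y) -> (-x, -y)
Apply: (8, 5) -> (-8, -5)
(-8, -5)


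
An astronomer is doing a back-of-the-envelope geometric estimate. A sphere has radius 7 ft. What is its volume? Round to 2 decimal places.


Shape: sphere
Radius r = 7 ft
Formula: V = (4/3) * pi * r^3
r^3 = 343
(4/3) * 343 = 457.333333
V = 457.333333 * pi
V = 1436.76
1436.76 ft^3


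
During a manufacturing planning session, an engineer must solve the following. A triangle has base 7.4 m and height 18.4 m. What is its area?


Shape: triangle
Base b = 7.4 m, Height h = 18.4 m
Formula: A = (1/2) * b * h
A = 0.5 * 7.4 * 18.4
A = 0.5 * 136.16
A = 68.08
68.08 m^2


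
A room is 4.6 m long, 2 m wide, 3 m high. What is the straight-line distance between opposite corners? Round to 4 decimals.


Shape: rectangular box (space diagonal)
l = 4.6 m, w = 2 m, h = 3 m
Visualize: the diagonal of the base, then a right triangle with that diagonal and the height.
Formula: d = sqrt(l^2 + w^2 + h^2)
l^2 + w^2 + h^2 = 21.16 + 4 + 9 = 34.16
d = sqrt(34.16)
d = 5.8447
5.8447 m


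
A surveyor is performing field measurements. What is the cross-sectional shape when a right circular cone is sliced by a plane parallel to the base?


Solid: right circular cone
Cutting plane: parallel to the base
Visualize the intersection of the plane with the solid's surface.
The boundary of the cut region is a circle.
circle


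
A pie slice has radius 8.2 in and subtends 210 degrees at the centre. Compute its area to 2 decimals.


Shape: circular sector
Radius r = 8.2 in, Angle = 210 degrees
Formula: A = (angle/360) * pi * r^2
r^2 = 67.24
Fraction of circle = 210/360
A = (210/360) * pi * 67.24
A = 39.223333 * pi
A = 123.22
123.22 in^2


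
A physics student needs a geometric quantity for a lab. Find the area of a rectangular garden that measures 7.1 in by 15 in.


Shape: rectangle
Length l = 7.1 in, Width w = 15 in
Formula: A = l * w
A = 7.1 * 15
A = 106.5
106.5 in^2


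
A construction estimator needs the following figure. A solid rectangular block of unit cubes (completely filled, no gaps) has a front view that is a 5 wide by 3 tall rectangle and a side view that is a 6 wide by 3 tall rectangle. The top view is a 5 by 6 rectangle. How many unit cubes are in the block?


Orthographic views of a solid rectangular block:
Front view 5 x 3 -> length = 5, height = 3
Side view 6 x 3 -> width = 6, height = 3 (consistent)
Top view 5 x 6 -> confirms length = 5, width = 6
The block is 5 x 6 x 3.
Total unit cubes = 5 * 6 * 3 = 90
90 unit cubes


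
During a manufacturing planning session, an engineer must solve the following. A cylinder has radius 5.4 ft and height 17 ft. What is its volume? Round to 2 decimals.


Shape: cylinder
Radius r = 5.4 ft, Height h = 17 ft
Formula: V = pi * r^2 * h
r^2 = 29.16
V = pi * 29.16 * 17
V = 495.72 * pi
V = 1557.35
1557.35 ft^3


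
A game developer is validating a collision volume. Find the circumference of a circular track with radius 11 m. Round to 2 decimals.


Shape: circle
Radius r = 11 m
Formula: C = 2 * pi * r
C = 2 * pi * 11
C = 22 * pi
C = 69.12
69.12 m


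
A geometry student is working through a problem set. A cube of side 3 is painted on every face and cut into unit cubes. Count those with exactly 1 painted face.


Large cube: 3 x 3 x 3, cut into unit cubes.
n = 3, so n - 2 = 1
Cubes with 1 painted face lie in the interior of each face.
A cube has 6 faces; each contributes (n - 2)^2 = 1 such cubes.
Count = 6 * 1 = 6
6 unit cubes


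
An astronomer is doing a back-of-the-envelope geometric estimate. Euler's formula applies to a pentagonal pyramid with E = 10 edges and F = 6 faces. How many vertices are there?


Polyhedron: pentagonal pyramid
Euler's formula for convex polyhedra: V - E + F = 2
Given: E = 10 edges and F = 6 faces
Solve for V:
V = 2 + E - F = 2 + 10 - 6 = 6
6 vertices


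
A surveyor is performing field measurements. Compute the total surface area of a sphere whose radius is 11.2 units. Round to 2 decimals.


Shape: sphere
Radius r = 11.2 units
Formula: SA = 4 * pi * r^2
r^2 = 125.44
SA = 4 * pi * 125.44
SA = 501.76 * pi
SA = 1576.33
1576.33 units^2


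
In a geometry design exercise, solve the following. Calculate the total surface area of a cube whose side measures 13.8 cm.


Shape: cube
Side s = 13.8 cm
A cube has 6 square faces.
Formula: SA = 6 * s^2
s^2 = 190.44
SA = 6 * 190.44
SA = 1142.64
1142.64 cm^2


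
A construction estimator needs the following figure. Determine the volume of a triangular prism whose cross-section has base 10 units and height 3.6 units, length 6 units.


Shape: triangular prism
Triangle base = 10 units, triangle height = 3.6 units, prism length L = 6 units
Formula: V = (1/2 * b * h_tri) * L
Cross-section area = 0.5 * 10 * 3.6 = 18
V = 18 * 6
V = 108
108 units^3


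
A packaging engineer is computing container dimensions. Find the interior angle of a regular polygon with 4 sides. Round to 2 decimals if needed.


Shape: regular square (4 sides)
Formula: interior angle = (n - 2) * 180 / n
(n - 2) = 2
(n - 2) * 180 = 360
angle = 360 / 4
angle = 90
90 degrees


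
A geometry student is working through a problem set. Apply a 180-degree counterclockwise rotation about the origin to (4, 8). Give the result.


Transformation: rotation about the origin
Original point: (4, 8)
Rule for 180 deg: (x, y) -> (-x, -y)
Apply: (4, 8) -> (-4, -8)
(-4, -8)


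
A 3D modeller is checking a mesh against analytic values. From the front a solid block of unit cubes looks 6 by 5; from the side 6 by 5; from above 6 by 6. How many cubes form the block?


Orthographic views of a solid rectangular block:
Front view 6 x 5 -> length = 6, height = 5
Side view 6 x 5 -> width = 6, height = 5 (consistent)
Top view 6 x 6 -> confirms length = 6, width = 6
The block is 6 x 6 x 5.
Total unit cubes = 6 * 6 * 5 = 180
180 unit cubes


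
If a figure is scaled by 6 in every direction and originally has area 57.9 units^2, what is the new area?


Linear scale factor k = 6
Original area = 57.9 units^2
Rule: under a linear scaling by k, areas scale by k^2.
k^2 = 6^2 = 36
New area = 57.9 * 36
New area = 2084.4
2084.4 units^2


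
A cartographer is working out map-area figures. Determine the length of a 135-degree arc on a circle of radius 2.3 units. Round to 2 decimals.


Shape: circular arc
Radius r = 2.3 units, Angle = 135 degrees
Formula: L = (angle/360) * 2 * pi * r
2 * pi * r = 4.6 * pi
L = (135/360) * 4.6 * pi
L = 1.725 * pi
L = 5.42
5.42 units


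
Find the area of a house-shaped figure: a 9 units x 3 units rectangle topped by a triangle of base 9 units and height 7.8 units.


Composite shape: rectangle + triangle
Rectangle area = 9 * 3 = 27
Triangle area = 0.5 * 9 * 7.8 = 35.1
Total = 27 + 35.1
Total = 62.1
62.1 units^2


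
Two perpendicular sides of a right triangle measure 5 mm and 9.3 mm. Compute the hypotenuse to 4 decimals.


Shape: right triangle
Legs a = 5 mm, b = 9.3 mm
Formula: c = sqrt(a^2 + b^2)
a^2 = 25, b^2 = 86.49
a^2 + b^2 = 111.49
c = sqrt(111.49)
c = 10.5589
10.5589 mm


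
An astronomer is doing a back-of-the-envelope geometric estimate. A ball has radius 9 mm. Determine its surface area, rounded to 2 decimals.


Shape: sphere
Radius r = 9 mm
Formula: SA = 4 * pi * r^2
r^2 = 81
SA = 4 * pi * 81
SA = 324 * pi
SA = 1017.88
1017.88 mm^2


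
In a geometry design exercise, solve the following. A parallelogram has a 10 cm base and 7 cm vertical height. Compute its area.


Shape: parallelogram
Base b = 10 cm, Height h = 7 cm
Formula: A = b * h
A = 10 * 7
A = 70
70 cm^2


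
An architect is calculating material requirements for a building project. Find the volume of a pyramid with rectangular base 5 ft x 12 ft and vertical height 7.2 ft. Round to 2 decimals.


Shape: rectangular pyramid
Base: 5 ft x 12 ft, Height h = 7.2 ft
Formula: V = (1/3) * base_area * h
base_area = 5 * 12 = 60
base_area * h = 60 * 7.2 = 432
V = 432 / 3
V = 144
144 ft^3


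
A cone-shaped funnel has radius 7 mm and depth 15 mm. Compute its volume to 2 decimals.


Shape: cone
Radius r = 7 mm, Height h = 15 mm
Formula: V = (1/3) * pi * r^2 * h
r^2 = 49
pi * r^2 * h = pi * 49 * 15 = 735 * pi
V = 735 * pi / 3
V = 769.69
769.69 mm^3


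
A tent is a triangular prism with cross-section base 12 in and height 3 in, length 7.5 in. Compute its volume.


Shape: triangular prism
Triangle base = 12 in, triangle height = 3 in, prism length L = 7.5 in
Formula: V = (1/2 * b * h_tri) * L
Cross-section area = 0.5 * 12 * 3 = 18
V = 18 * 7.5
V = 135
135 in^3


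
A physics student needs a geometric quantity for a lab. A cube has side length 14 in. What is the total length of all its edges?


Shape: cube
Side s = 14 in
A cube has 12 edges, all equal.
Formula: total edge length = 12 * s
Total = 12 * 14
Total = 168
168 in


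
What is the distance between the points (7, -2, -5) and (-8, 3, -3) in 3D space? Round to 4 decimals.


3D distance between two points
P1 = (7, -2, -5), P2 = (-8, 3, -3)
Formula: d = sqrt((x2-x1)^2 + (y2-y1)^2 + (z2-z1)^2)
dx = -8 - 7 = -15
dy = 3 - -2 = 5
dz = -3 - -5 = 2
dx^2 + dy^2 + dz^2 = 225 + 25 + 4 = 254
d = sqrt(254)
d = 15.9374
15.9374 units


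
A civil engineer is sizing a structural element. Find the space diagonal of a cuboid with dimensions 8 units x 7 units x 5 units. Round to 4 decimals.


Shape: rectangular box (space diagonal)
l = 8 units, w = 7 units, h = 5 units
Visualize: the diagonal of the base, then a right triangle with that diagonal and the height.
Formula: d = sqrt(l^2 + w^2 + h^2)
l^2 + w^2 + h^2 = 64 + 49 + 25 = 138
d = sqrt(138)
d = 11.7473
11.7473 units


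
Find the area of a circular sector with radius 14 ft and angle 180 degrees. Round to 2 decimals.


Shape: circular sector
Radius r = 14 ft, Angle = 180 degrees
Formula: A = (angle/360) * pi * r^2
r^2 = 196
Fraction of circle = 180/360
A = (180/360) * pi * 196
A = 98 * pi
A = 307.88
307.88 ft^2


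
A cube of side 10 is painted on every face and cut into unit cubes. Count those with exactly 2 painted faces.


Large cube: 10 x 10 x 10, cut into unit cubes.
n = 10, so n - 2 = 8
Cubes with 2 painted faces lie along the edges, excluding corners.
A cube has 12 edges; each contributes (n - 2) = 8 such cubes.
Count = 12 * 8 = 96
96 unit cubes


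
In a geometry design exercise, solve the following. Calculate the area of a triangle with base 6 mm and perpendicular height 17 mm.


Shape: triangle
Base b = 6 mm, Height h = 17 mm
Formula: A = (1/2) * b * h
A = 0.5 * 6 * 17
A = 0.5 * 102
A = 51
51 mm^2


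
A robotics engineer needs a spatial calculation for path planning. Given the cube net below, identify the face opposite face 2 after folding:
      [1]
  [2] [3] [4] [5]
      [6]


Net: cross layout. Take square 3 as the base (bottom).
Fold the four squares in the horizontal row up around 3: 2 -> left, 4 -> right, 5 wraps to the top.
Fold 1 and 6 up from 3: 1 -> back, 6 -> front.
Opposite pairs are therefore: (1, 6), (2, 4), (3, 5).
Face 2 is opposite face 4.
face 4


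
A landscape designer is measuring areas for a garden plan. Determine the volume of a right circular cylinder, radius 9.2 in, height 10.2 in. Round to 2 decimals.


Shape: cylinder
Radius r = 9.2 in, Height h = 10.2 in
Formula: V = pi * r^2 * h
r^2 = 84.64
V = pi * 84.64 * 10.2
V = 863.328 * pi
V = 2712.22
2712.22 in^3


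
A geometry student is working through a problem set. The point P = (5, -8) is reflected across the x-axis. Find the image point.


Transformation: reflection
Original point: (5, -8)
Rule for reflection over the x-axis: (x, y) -> (x, -y)
Apply: (5, -8) -> (5, 8)
(5, 8)


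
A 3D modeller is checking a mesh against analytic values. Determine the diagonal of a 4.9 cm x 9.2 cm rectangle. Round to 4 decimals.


Shape: rectangle (diagonal via Pythagoras)
Sides: 4.9 cm and 9.2 cm
Formula: d = sqrt(l^2 + w^2)
l^2 = 24.01, w^2 = 84.64
l^2 + w^2 = 108.65
d = sqrt(108.65)
d = 10.4235
10.4235 cm


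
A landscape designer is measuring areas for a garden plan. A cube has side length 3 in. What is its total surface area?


Shape: cube
Side s = 3 in
A cube has 6 square faces.
Formula: SA = 6 * s^2
s^2 = 9
SA = 6 * 9
SA = 54
54 in^2


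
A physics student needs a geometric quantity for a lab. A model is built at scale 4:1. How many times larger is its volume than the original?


Linear scale factor k = 4
Rule: under a linear scaling by k, volumes scale by k^3.
k^3 = 4 * 4 * 4
k^3 = 16 * 4
k^3 = 64
Volume scales by a factor of 64.
64 (dimensionless)


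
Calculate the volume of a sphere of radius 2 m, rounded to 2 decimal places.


Shape: sphere
Radius r = 2 m
Formula: V = (4/3) * pi * r^3
r^3 = 8
(4/3) * 8 = 10.666667
V = 10.666667 * pi
V = 33.51
33.51 m^3


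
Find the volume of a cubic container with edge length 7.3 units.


Shape: cube
Side s = 7.3 units
Formula: V = s^3
V = 7.3 * 7.3 * 7.3
V = 53.29 * 7.3
V = 389.017
389.017 units^3


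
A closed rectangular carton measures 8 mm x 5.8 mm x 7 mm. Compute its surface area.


Shape: rectangular prism
l = 8 mm, w = 5.8 mm, h = 7 mm
Formula: SA = 2(lw + lh + wh)
lw = 46.4, lh = 56, wh = 40.6
lw + lh + wh = 143
SA = 2 * 143
SA = 286
286 mm^2


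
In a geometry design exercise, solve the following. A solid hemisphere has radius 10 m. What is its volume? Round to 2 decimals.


Shape: hemisphere (half of a sphere)
Radius r = 10 m
Formula: V = (1/2) * (4/3) * pi * r^3 = (2/3) * pi * r^3
r^3 = 1000
(2/3) * 1000 = 666.666667
V = 666.666667 * pi
V = 2094.4
2094.4 m^3


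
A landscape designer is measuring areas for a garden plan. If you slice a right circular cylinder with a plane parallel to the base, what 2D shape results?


Solid: right circular cylinder
Cutting plane: parallel to the base
Visualize the intersection of the plane with the solid's surface.
The boundary of the cut region is a circle.
circle


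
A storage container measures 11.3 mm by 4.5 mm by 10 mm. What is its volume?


Shape: rectangular prism
l = 11.3 mm, w = 4.5 mm, h = 10 mm
Formula: V = l * w * h
V = 11.3 * 4.5 * 10
V = 50.85 * 10
V = 508.5
508.5 mm^3


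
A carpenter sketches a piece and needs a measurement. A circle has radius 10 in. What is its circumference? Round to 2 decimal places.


Shape: circle
Radius r = 10 in
Formula: C = 2 * pi * r
C = 2 * pi * 10
C = 20 * pi
C = 62.83
62.83 in


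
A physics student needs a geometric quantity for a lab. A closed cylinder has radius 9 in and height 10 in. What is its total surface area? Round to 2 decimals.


Shape: closed cylinder
Radius r = 9 in, Height h = 10 in
Formula: SA = 2*pi*r^2 + 2*pi*r*h = 2*pi*r*(r + h)
r + h = 19
2 * r * (r + h) = 2 * 9 * 19 = 342
SA = 342 * pi
SA = 1074.42
1074.42 in^2


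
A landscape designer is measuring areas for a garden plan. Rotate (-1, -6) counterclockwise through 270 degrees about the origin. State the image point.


Transformation: rotation about the origin
Original point: (-1, -6)
Rule for 270 deg counterclockwise: (x, y) -> (y, -x)
Apply: (-1, -6) -> (-6, 1)
(-6, 1)


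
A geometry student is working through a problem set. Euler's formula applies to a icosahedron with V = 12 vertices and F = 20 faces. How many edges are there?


Polyhedron: icosahedron
Euler's formula for convex polyhedra: V - E + F = 2
Given: V = 12 vertices and F = 20 faces
Solve for E:
E = V + F - 2 = 12 + 20 - 2 = 30
30 edges


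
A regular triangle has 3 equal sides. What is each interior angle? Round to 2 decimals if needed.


Shape: regular triangle (3 sides)
Formula: interior angle = (n - 2) * 180 / n
(n - 2) = 1
(n - 2) * 180 = 180
angle = 180 / 3
angle = 60
60 degrees


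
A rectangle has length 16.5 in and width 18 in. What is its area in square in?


Shape: rectangle
Length l = 16.5 in, Width w = 18 in
Formula: A = l * w
A = 16.5 * 18
A = 297
297 in^2


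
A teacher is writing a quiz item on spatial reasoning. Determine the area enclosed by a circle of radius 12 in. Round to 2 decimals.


Shape: circle
Radius r = 12 in
Formula: A = pi * r^2
r^2 = 12^2 = 144
A = pi * 144
A = 452.39
452.39 in^2


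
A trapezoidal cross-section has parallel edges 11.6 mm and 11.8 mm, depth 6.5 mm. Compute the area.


Shape: trapezoid
Parallel sides a = 11.6 mm, b = 11.8 mm; Height h = 6.5 mm
Formula: A = (a + b) * h / 2
a + b = 11.6 + 11.8 = 23.4
A = 23.4 * 6.5 / 2
A = 152.1 / 2
A = 76.05
76.05 mm^2


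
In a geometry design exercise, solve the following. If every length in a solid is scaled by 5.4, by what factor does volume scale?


Linear scale factor k = 5.4
Rule: under a linear scaling by k, volumes scale by k^3.
k^3 = 5.4 * 5.4 * 5.4
k^3 = 29.16 * 5.4
k^3 = 157.464
Volume scales by a factor of 157.464.
157.464 (dimensionless)


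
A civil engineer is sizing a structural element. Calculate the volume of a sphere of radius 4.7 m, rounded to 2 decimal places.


Shape: sphere
Radius r = 4.7 m
Formula: V = (4/3) * pi * r^3
r^3 = 103.823
(4/3) * 103.823 = 138.430667
V = 138.430667 * pi
V = 434.89
434.89 m^3


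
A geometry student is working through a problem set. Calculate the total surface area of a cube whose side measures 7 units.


Shape: cube
Side s = 7 units
A cube has 6 square faces.
Formula: SA = 6 * s^2
s^2 = 49
SA = 6 * 49
SA = 294
294 units^2


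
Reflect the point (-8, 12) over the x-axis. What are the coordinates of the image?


Transformation: reflection
Original point: (-8, 12)
Rule for reflection over the x-axis: (x, y) -> (x, -y)
Apply: (-8, 12) -> (-8, -12)
(-8, -12)


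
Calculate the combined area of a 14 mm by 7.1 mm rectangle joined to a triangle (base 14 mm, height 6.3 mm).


Composite shape: rectangle + triangle
Rectangle area = 14 * 7.1 = 99.4
Triangle area = 0.5 * 14 * 6.3 = 44.1
Total = 99.4 + 44.1
Total = 143.5
143.5 mm^2


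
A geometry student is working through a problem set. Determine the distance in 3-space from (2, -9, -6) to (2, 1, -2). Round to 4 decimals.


3D distance between two points
P1 = (2, -9, -6), P2 = (2, 1, -2)
Formula: d = sqrt((x2-x1)^2 + (y2-y1)^2 + (z2-z1)^2)
dx = 2 - 2 = 0
dy = 1 - -9 = 10
dz = -2 - -6 = 4
dx^2 + dy^2 + dz^2 = 0 + 100 + 16 = 116
d = sqrt(116)
d = 10.7703
10.7703 units


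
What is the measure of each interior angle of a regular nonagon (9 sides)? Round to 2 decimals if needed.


Shape: regular nonagon (9 sides)
Formula: interior angle = (n - 2) * 180 / n
(n - 2) = 7
(n - 2) * 180 = 1260
angle = 1260 / 9
angle = 140
140 degrees


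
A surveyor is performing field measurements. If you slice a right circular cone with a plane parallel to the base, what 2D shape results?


Solid: right circular cone
Cutting plane: parallel to the base
Visualize the intersection of the plane with the solid's surface.
The boundary of the cut region is a circle.
circle


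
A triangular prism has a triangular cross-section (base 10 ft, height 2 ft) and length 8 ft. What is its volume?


Shape: triangular prism
Triangle base = 10 ft, triangle height = 2 ft, prism length L = 8 ft
Formula: V = (1/2 * b * h_tri) * L
Cross-section area = 0.5 * 10 * 2 = 10
V = 10 * 8
V = 80
80 ft^3


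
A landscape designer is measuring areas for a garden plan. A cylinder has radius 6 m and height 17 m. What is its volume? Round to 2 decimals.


Shape: cylinder
Radius r = 6 m, Height h = 17 m
Formula: V = pi * r^2 * h
r^2 = 36
V = pi * 36 * 17
V = 612 * pi
V = 1922.65
1922.65 m^3


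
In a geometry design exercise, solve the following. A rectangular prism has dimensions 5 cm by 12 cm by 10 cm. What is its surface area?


Shape: rectangular prism
l = 5 cm, w = 12 cm, h = 10 cm
Formula: SA = 2(lw + lh + wh)
lw = 60, lh = 50, wh = 120
lw + lh + wh = 230
SA = 2 * 230
SA = 460
460 cm^2


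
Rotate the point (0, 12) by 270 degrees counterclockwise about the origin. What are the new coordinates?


Transformation: rotation about the origin
Original point: (0, 12)
Rule for 270 deg counterclockwise: (x, y) -> (y, -x)
Apply: (0, 12) -> (12, 0)
(12, 0)


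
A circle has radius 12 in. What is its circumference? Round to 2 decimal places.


Shape: circle
Radius r = 12 in
Formula: C = 2 * pi * r
C = 2 * pi * 12
C = 24 * pi
C = 75.4
75.4 in


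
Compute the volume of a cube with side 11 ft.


Shape: cube
Side s = 11 ft
Formula: V = s^3
V = 11 * 11 * 11
V = 121 * 11
V = 1331
1331 ft^3


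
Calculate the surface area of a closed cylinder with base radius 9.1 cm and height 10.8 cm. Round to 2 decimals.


Shape: closed cylinder
Radius r = 9.1 cm, Height h = 10.8 cm
Formula: SA = 2*pi*r^2 + 2*pi*r*h = 2*pi*r*(r + h)
r + h = 19.9
2 * r * (r + h) = 2 * 9.1 * 19.9 = 362.18
SA = 362.18 * pi
SA = 1137.82
1137.82 cm^2


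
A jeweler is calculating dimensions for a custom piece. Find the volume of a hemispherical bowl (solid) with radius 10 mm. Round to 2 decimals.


Shape: hemisphere (half of a sphere)
Radius r = 10 mm
Formula: V = (1/2) * (4/3) * pi * r^3 = (2/3) * pi * r^3
r^3 = 1000
(2/3) * 1000 = 666.666667
V = 666.666667 * pi
V = 2094.4
2094.4 mm^3


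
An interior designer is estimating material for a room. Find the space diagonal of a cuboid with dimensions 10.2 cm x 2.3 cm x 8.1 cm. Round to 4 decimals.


Shape: rectangular box (space diagonal)
l = 10.2 cm, w = 2.3 cm, h = 8.1 cm
Visualize: the diagonal of the base, then a right triangle with that diagonal and the height.
Formula: d = sqrt(l^2 + w^2 + h^2)
l^2 + w^2 + h^2 = 104.04 + 5.29 + 65.61 = 174.94
d = sqrt(174.94)
d = 13.2265
13.2265 cm


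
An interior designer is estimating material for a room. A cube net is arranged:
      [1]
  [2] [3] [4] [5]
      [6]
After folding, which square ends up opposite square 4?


Net: cross layout. Take square 3 as the base (bottom).
Fold the four squares in the horizontal row up around 3: 2 -> left, 4 -> right, 5 wraps to the top.
Fold 1 and 6 up from 3: 1 -> back, 6 -> front.
Opposite pairs are therefore: (1, 6), (2, 4), (3, 5).
Face 4 is opposite face 2.
face 2
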